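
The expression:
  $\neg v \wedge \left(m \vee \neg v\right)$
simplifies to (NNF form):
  $\neg v$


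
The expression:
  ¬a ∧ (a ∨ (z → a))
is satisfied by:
  {z: False, a: False}


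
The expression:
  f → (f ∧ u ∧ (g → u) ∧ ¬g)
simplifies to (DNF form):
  (u ∧ ¬g) ∨ ¬f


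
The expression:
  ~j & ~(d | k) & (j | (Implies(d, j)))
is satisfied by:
  {d: False, j: False, k: False}


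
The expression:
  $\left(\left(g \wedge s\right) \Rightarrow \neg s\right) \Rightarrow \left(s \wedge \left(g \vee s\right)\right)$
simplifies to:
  $s$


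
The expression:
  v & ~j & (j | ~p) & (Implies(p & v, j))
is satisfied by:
  {v: True, p: False, j: False}


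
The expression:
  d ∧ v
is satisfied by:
  {d: True, v: True}


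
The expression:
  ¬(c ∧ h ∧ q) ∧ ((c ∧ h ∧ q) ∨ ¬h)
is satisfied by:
  {h: False}


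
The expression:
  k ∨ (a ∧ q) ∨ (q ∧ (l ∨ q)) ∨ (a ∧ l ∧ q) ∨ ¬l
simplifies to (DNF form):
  k ∨ q ∨ ¬l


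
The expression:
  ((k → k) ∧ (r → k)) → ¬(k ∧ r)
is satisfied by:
  {k: False, r: False}
  {r: True, k: False}
  {k: True, r: False}


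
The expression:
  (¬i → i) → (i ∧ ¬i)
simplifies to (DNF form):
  ¬i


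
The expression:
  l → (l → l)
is always true.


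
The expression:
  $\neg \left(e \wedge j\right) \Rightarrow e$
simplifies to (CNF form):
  $e$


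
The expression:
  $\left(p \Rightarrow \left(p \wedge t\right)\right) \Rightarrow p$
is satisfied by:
  {p: True}


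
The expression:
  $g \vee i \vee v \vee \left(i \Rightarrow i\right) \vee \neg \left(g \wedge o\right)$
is always true.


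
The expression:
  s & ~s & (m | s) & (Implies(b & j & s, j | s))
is never true.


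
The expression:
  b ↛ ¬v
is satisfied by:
  {b: True, v: True}


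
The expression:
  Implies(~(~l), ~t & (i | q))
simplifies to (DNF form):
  ~l | (i & ~t) | (q & ~t)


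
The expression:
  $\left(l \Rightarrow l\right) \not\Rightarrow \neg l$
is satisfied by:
  {l: True}


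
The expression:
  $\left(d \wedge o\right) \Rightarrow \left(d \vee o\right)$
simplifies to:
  $\text{True}$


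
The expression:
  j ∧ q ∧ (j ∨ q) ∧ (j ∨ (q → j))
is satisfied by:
  {j: True, q: True}


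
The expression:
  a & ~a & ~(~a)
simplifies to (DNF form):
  False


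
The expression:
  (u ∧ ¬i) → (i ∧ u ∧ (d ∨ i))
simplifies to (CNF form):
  i ∨ ¬u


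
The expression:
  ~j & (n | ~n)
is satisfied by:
  {j: False}


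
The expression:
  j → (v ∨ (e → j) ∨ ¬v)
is always true.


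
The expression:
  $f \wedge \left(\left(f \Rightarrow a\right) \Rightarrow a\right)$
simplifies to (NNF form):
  $f$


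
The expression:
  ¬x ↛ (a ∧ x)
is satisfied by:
  {x: False}


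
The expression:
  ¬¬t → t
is always true.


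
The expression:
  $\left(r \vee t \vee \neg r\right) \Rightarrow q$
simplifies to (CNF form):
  $q$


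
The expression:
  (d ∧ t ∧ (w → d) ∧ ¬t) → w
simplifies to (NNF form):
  True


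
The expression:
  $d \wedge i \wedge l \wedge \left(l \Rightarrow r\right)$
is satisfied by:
  {r: True, i: True, d: True, l: True}


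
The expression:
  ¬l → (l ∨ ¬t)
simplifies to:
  l ∨ ¬t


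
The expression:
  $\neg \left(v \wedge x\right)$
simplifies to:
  $\neg v \vee \neg x$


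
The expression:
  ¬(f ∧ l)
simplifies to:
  ¬f ∨ ¬l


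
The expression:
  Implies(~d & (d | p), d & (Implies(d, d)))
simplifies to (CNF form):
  d | ~p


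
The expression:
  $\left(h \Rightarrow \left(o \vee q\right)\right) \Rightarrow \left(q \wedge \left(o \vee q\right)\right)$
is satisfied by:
  {q: True, h: True, o: False}
  {q: True, h: False, o: False}
  {q: True, o: True, h: True}
  {q: True, o: True, h: False}
  {h: True, o: False, q: False}


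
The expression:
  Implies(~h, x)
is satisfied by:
  {x: True, h: True}
  {x: True, h: False}
  {h: True, x: False}


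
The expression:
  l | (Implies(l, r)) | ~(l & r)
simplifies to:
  True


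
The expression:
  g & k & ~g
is never true.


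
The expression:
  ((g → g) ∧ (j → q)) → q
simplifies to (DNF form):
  j ∨ q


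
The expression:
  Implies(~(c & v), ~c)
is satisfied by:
  {v: True, c: False}
  {c: False, v: False}
  {c: True, v: True}


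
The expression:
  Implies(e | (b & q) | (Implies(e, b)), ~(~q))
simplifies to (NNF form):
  q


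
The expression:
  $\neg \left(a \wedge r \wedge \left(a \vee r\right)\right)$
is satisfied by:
  {a: False, r: False}
  {r: True, a: False}
  {a: True, r: False}


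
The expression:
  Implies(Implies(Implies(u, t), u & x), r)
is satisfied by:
  {r: True, t: True, x: False, u: False}
  {r: True, x: False, u: False, t: False}
  {r: True, t: True, x: True, u: False}
  {r: True, x: True, u: False, t: False}
  {t: True, x: False, u: False, r: False}
  {t: False, x: False, u: False, r: False}
  {t: True, x: True, u: False, r: False}
  {x: True, t: False, u: False, r: False}
  {t: True, u: True, r: True, x: False}
  {u: True, r: True, t: False, x: False}
  {t: True, u: True, r: True, x: True}
  {u: True, r: True, x: True, t: False}
  {u: True, t: True, r: False, x: False}


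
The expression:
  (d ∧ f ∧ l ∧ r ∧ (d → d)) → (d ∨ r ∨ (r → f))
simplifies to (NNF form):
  True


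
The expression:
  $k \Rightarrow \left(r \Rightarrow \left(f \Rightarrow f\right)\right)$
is always true.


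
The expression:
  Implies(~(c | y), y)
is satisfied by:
  {y: True, c: True}
  {y: True, c: False}
  {c: True, y: False}


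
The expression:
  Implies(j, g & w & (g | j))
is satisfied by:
  {w: True, g: True, j: False}
  {w: True, g: False, j: False}
  {g: True, w: False, j: False}
  {w: False, g: False, j: False}
  {j: True, w: True, g: True}


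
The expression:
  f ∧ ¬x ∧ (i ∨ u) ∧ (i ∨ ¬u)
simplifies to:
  f ∧ i ∧ ¬x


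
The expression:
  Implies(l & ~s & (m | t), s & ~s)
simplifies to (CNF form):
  (s | ~l | ~m) & (s | ~l | ~t)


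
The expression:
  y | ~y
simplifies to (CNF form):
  True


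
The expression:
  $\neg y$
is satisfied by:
  {y: False}


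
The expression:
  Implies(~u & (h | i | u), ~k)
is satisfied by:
  {u: True, h: False, k: False, i: False}
  {i: True, u: True, h: False, k: False}
  {u: True, h: True, k: False, i: False}
  {i: True, u: True, h: True, k: False}
  {i: False, h: False, k: False, u: False}
  {i: True, h: False, k: False, u: False}
  {h: True, i: False, k: False, u: False}
  {i: True, h: True, k: False, u: False}
  {k: True, u: True, i: False, h: False}
  {i: True, k: True, u: True, h: False}
  {k: True, u: True, h: True, i: False}
  {i: True, k: True, u: True, h: True}
  {k: True, u: False, h: False, i: False}


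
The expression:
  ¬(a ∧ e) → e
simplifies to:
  e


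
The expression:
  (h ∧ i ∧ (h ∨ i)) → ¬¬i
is always true.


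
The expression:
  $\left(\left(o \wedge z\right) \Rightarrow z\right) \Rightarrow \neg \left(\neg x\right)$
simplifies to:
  $x$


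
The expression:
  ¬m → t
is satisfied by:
  {t: True, m: True}
  {t: True, m: False}
  {m: True, t: False}


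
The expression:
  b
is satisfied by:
  {b: True}


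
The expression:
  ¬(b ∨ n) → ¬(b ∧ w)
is always true.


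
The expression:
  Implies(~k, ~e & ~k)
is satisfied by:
  {k: True, e: False}
  {e: False, k: False}
  {e: True, k: True}


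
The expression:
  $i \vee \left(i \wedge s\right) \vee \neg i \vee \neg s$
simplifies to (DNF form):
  $\text{True}$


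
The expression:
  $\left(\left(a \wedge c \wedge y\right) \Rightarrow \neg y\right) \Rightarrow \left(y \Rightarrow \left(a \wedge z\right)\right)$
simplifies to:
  $\left(a \wedge c\right) \vee \left(a \wedge z\right) \vee \neg y$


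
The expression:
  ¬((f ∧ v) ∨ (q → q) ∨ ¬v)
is never true.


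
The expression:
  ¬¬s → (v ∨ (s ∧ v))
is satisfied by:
  {v: True, s: False}
  {s: False, v: False}
  {s: True, v: True}


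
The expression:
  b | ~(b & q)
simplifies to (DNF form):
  True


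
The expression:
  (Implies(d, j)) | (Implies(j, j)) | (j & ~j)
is always true.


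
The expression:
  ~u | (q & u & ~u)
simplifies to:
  ~u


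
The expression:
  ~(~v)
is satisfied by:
  {v: True}


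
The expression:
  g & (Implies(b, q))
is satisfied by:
  {g: True, q: True, b: False}
  {g: True, q: False, b: False}
  {g: True, b: True, q: True}


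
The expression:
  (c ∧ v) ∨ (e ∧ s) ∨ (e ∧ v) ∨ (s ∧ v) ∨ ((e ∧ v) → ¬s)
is always true.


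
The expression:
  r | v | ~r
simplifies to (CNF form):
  True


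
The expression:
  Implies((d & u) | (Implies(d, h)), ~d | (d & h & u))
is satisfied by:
  {u: False, d: False, h: False}
  {h: True, u: False, d: False}
  {u: True, h: False, d: False}
  {h: True, u: True, d: False}
  {d: True, h: False, u: False}
  {d: True, h: True, u: True}


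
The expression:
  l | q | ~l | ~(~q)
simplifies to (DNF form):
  True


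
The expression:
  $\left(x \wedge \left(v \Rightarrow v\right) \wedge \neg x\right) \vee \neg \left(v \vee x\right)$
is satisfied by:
  {x: False, v: False}


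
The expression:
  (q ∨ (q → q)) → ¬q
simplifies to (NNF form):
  ¬q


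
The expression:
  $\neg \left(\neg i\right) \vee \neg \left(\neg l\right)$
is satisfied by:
  {i: True, l: True}
  {i: True, l: False}
  {l: True, i: False}


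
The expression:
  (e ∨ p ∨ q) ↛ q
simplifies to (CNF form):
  ¬q ∧ (e ∨ p)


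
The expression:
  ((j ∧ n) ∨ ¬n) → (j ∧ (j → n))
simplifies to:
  n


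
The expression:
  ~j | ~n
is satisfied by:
  {n: False, j: False}
  {j: True, n: False}
  {n: True, j: False}


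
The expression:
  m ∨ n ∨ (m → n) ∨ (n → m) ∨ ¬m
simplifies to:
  True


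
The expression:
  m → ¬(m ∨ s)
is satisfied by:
  {m: False}


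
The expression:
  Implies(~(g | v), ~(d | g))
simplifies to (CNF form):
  g | v | ~d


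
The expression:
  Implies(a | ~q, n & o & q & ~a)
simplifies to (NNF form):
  q & ~a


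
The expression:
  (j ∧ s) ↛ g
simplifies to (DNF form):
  j ∧ s ∧ ¬g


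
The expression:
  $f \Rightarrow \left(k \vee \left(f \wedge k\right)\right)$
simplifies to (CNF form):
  $k \vee \neg f$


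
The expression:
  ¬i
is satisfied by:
  {i: False}


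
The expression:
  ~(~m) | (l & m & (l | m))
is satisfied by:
  {m: True}


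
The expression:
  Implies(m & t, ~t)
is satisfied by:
  {m: False, t: False}
  {t: True, m: False}
  {m: True, t: False}


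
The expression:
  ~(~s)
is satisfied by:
  {s: True}


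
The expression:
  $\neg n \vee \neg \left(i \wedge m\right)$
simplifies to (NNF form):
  $\neg i \vee \neg m \vee \neg n$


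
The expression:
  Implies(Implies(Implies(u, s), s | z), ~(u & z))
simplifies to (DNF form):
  ~u | ~z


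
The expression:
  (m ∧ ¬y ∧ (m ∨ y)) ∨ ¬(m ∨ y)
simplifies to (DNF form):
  ¬y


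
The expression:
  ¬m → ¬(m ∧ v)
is always true.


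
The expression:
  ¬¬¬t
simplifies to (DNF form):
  ¬t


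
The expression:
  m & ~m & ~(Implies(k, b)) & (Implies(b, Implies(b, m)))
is never true.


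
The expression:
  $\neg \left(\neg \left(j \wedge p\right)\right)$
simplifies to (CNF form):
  $j \wedge p$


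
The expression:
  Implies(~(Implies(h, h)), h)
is always true.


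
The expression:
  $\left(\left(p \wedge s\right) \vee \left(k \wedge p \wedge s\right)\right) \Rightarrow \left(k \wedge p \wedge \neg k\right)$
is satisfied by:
  {s: False, p: False}
  {p: True, s: False}
  {s: True, p: False}


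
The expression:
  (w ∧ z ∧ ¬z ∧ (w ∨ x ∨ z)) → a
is always true.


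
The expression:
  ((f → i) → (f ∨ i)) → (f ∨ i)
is always true.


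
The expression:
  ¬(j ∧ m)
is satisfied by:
  {m: False, j: False}
  {j: True, m: False}
  {m: True, j: False}


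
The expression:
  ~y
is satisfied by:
  {y: False}


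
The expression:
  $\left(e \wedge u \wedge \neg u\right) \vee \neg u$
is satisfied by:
  {u: False}


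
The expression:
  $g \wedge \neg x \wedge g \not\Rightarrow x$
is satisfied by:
  {g: True, x: False}


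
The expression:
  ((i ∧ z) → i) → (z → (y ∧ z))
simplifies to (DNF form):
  y ∨ ¬z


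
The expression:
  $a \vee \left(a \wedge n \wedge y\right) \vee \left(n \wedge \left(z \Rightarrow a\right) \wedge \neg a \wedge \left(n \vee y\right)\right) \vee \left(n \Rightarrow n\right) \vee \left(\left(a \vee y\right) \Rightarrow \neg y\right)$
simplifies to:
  $\text{True}$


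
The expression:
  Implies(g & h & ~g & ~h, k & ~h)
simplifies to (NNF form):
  True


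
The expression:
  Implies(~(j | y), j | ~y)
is always true.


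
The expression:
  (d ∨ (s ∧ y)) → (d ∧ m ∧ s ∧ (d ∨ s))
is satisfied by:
  {m: True, y: False, d: False, s: False}
  {s: False, y: False, m: False, d: False}
  {s: True, m: True, y: False, d: False}
  {s: True, y: False, m: False, d: False}
  {m: True, y: True, s: False, d: False}
  {y: True, s: False, m: False, d: False}
  {d: True, s: True, m: True, y: False}
  {d: True, s: True, m: True, y: True}


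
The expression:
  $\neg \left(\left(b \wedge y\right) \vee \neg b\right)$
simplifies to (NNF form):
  $b \wedge \neg y$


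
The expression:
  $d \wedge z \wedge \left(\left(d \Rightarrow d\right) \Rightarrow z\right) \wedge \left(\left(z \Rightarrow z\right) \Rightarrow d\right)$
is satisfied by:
  {z: True, d: True}


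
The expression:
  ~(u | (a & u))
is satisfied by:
  {u: False}


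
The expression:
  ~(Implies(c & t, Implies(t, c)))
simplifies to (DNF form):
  False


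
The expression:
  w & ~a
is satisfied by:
  {w: True, a: False}


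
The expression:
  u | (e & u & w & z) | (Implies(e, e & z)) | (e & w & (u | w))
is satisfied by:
  {w: True, z: True, u: True, e: False}
  {w: True, z: True, e: False, u: False}
  {w: True, u: True, e: False, z: False}
  {w: True, e: False, u: False, z: False}
  {z: True, u: True, e: False, w: False}
  {z: True, e: False, u: False, w: False}
  {u: True, z: False, e: False, w: False}
  {z: False, e: False, u: False, w: False}
  {z: True, w: True, e: True, u: True}
  {z: True, w: True, e: True, u: False}
  {w: True, e: True, u: True, z: False}
  {w: True, e: True, z: False, u: False}
  {u: True, e: True, z: True, w: False}
  {e: True, z: True, w: False, u: False}
  {e: True, u: True, w: False, z: False}


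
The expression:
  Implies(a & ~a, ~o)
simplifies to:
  True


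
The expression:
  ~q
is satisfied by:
  {q: False}


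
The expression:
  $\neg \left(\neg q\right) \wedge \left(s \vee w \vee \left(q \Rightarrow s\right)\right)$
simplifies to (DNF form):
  $\left(q \wedge s\right) \vee \left(q \wedge w\right)$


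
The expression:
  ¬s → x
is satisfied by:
  {x: True, s: True}
  {x: True, s: False}
  {s: True, x: False}


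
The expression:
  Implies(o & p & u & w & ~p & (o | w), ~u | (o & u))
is always true.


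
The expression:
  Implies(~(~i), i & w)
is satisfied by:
  {w: True, i: False}
  {i: False, w: False}
  {i: True, w: True}


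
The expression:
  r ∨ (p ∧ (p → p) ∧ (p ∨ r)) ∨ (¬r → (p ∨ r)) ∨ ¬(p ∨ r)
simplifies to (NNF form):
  True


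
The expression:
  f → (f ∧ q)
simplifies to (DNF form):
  q ∨ ¬f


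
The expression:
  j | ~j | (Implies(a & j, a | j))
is always true.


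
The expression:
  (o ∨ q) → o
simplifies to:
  o ∨ ¬q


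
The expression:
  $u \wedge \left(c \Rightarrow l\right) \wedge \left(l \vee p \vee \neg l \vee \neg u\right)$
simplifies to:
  $u \wedge \left(l \vee \neg c\right)$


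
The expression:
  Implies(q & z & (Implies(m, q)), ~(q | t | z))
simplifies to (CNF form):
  ~q | ~z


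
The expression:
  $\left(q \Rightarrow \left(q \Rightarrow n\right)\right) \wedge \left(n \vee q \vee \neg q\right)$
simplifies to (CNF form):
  $n \vee \neg q$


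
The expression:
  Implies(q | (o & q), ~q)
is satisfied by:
  {q: False}


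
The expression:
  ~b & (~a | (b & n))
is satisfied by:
  {b: False, a: False}


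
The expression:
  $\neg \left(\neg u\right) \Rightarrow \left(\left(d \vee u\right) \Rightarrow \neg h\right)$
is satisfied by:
  {h: False, u: False}
  {u: True, h: False}
  {h: True, u: False}


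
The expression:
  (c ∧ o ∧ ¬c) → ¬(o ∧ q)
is always true.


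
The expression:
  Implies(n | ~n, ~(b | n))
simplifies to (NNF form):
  ~b & ~n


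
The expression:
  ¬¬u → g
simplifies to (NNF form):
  g ∨ ¬u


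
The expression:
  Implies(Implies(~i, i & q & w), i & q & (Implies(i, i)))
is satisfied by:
  {q: True, i: False}
  {i: False, q: False}
  {i: True, q: True}


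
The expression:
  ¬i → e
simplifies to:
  e ∨ i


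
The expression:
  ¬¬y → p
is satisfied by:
  {p: True, y: False}
  {y: False, p: False}
  {y: True, p: True}


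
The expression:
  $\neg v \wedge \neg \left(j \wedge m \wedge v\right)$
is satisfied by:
  {v: False}


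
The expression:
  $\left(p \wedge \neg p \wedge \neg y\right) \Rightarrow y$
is always true.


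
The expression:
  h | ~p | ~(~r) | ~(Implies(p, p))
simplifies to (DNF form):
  h | r | ~p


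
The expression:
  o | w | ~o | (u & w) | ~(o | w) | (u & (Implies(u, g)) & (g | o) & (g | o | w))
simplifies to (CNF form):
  True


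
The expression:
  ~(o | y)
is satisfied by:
  {y: False, o: False}


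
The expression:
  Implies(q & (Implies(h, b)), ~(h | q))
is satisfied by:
  {h: True, q: False, b: False}
  {h: False, q: False, b: False}
  {b: True, h: True, q: False}
  {b: True, h: False, q: False}
  {q: True, h: True, b: False}


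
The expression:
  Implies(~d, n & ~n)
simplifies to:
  d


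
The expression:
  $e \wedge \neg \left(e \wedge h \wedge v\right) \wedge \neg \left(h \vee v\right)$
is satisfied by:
  {e: True, v: False, h: False}


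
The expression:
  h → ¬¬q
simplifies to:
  q ∨ ¬h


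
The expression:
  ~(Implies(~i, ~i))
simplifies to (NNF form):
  False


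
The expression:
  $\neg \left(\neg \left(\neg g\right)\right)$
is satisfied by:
  {g: False}


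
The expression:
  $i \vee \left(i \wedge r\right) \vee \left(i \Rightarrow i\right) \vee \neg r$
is always true.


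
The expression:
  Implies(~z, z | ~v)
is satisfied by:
  {z: True, v: False}
  {v: False, z: False}
  {v: True, z: True}


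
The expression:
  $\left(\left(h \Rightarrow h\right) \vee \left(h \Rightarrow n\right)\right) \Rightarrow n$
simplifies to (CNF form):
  $n$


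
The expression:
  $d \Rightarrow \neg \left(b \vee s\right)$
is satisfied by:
  {b: False, d: False, s: False}
  {s: True, b: False, d: False}
  {b: True, s: False, d: False}
  {s: True, b: True, d: False}
  {d: True, s: False, b: False}


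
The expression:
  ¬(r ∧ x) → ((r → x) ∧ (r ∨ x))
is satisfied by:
  {x: True}


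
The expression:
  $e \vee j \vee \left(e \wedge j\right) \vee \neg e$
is always true.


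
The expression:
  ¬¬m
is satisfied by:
  {m: True}


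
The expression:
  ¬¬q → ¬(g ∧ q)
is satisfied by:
  {g: False, q: False}
  {q: True, g: False}
  {g: True, q: False}


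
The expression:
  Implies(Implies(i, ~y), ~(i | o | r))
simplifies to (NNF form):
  (i | ~o) & (i | ~r) & (y | ~i)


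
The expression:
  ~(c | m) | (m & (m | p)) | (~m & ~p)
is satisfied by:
  {m: True, p: False, c: False}
  {p: False, c: False, m: False}
  {m: True, c: True, p: False}
  {c: True, p: False, m: False}
  {m: True, p: True, c: False}
  {p: True, m: False, c: False}
  {m: True, c: True, p: True}


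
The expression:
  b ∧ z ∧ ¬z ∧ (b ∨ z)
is never true.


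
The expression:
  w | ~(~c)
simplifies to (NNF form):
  c | w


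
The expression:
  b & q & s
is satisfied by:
  {b: True, q: True, s: True}


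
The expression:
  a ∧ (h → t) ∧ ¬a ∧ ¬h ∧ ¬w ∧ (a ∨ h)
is never true.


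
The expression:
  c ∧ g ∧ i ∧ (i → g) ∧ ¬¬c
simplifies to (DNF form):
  c ∧ g ∧ i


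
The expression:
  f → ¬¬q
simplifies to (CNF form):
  q ∨ ¬f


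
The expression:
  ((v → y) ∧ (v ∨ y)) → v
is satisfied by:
  {v: True, y: False}
  {y: False, v: False}
  {y: True, v: True}


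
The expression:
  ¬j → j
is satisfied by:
  {j: True}


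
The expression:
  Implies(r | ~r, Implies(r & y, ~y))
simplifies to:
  ~r | ~y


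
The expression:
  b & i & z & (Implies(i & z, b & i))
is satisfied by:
  {z: True, i: True, b: True}


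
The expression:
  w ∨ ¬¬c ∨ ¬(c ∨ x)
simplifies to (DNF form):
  c ∨ w ∨ ¬x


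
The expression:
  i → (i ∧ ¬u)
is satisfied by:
  {u: False, i: False}
  {i: True, u: False}
  {u: True, i: False}


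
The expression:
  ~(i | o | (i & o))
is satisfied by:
  {i: False, o: False}


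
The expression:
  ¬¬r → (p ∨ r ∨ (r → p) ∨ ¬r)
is always true.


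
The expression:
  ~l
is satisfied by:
  {l: False}


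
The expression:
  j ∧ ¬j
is never true.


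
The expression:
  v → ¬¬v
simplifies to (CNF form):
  True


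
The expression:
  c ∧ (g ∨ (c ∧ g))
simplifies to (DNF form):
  c ∧ g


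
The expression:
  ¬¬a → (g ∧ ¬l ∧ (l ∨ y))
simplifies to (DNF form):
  (g ∧ y ∧ ¬l) ∨ ¬a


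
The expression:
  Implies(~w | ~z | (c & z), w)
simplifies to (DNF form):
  w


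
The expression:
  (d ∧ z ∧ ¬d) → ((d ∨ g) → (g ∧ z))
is always true.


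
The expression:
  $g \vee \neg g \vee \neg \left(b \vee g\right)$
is always true.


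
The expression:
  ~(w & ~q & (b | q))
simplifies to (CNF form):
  q | ~b | ~w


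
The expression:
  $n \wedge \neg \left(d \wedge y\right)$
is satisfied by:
  {n: True, d: False, y: False}
  {y: True, n: True, d: False}
  {d: True, n: True, y: False}


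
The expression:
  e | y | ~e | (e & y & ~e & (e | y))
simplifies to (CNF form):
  True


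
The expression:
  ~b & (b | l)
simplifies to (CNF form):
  l & ~b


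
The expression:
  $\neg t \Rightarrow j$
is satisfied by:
  {t: True, j: True}
  {t: True, j: False}
  {j: True, t: False}


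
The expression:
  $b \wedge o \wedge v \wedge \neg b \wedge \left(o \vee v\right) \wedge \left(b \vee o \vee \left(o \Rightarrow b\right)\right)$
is never true.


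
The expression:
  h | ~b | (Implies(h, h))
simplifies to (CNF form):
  True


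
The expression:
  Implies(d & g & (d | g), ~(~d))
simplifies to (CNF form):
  True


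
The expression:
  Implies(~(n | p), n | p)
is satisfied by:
  {n: True, p: True}
  {n: True, p: False}
  {p: True, n: False}


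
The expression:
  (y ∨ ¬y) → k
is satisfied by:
  {k: True}


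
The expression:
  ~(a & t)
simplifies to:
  ~a | ~t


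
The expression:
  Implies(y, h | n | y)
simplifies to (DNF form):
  True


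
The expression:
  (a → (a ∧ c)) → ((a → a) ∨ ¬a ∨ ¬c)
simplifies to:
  True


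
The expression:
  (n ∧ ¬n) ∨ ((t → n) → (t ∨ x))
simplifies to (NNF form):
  t ∨ x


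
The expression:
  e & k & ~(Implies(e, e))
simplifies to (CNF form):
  False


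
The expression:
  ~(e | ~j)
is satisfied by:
  {j: True, e: False}


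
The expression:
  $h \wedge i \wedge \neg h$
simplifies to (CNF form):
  $\text{False}$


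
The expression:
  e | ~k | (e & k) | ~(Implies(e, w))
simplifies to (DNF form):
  e | ~k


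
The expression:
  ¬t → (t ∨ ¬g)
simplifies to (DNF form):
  t ∨ ¬g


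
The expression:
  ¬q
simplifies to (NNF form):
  ¬q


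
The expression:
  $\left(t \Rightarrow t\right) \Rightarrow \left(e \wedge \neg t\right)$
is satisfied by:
  {e: True, t: False}


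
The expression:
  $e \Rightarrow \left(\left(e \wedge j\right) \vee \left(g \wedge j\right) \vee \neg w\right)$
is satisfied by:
  {j: True, w: False, e: False}
  {w: False, e: False, j: False}
  {j: True, e: True, w: False}
  {e: True, w: False, j: False}
  {j: True, w: True, e: False}
  {w: True, j: False, e: False}
  {j: True, e: True, w: True}


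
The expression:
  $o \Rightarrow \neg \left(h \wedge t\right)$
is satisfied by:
  {h: False, t: False, o: False}
  {o: True, h: False, t: False}
  {t: True, h: False, o: False}
  {o: True, t: True, h: False}
  {h: True, o: False, t: False}
  {o: True, h: True, t: False}
  {t: True, h: True, o: False}


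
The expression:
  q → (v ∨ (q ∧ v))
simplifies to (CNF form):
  v ∨ ¬q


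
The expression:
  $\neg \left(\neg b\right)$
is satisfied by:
  {b: True}


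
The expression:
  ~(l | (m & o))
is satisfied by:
  {l: False, m: False, o: False}
  {o: True, l: False, m: False}
  {m: True, l: False, o: False}


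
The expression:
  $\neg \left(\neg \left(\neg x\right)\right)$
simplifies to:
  $\neg x$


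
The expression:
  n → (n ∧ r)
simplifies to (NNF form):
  r ∨ ¬n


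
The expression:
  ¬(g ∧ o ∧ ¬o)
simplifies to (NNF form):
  True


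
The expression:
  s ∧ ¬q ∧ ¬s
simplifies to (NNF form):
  False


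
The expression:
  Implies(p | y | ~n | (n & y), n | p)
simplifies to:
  n | p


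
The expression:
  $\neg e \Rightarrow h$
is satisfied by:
  {e: True, h: True}
  {e: True, h: False}
  {h: True, e: False}


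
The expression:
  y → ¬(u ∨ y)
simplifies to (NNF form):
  ¬y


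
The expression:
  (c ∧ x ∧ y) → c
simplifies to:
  True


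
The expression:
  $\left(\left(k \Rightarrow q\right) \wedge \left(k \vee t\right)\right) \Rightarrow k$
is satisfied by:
  {k: True, t: False}
  {t: False, k: False}
  {t: True, k: True}


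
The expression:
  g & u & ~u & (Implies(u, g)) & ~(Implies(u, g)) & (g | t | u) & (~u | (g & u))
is never true.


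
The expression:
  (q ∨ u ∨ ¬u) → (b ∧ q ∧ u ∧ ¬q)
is never true.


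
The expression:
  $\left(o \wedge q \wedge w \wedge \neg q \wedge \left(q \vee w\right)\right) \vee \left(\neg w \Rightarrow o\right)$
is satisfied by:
  {o: True, w: True}
  {o: True, w: False}
  {w: True, o: False}


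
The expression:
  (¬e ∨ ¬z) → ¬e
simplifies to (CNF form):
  z ∨ ¬e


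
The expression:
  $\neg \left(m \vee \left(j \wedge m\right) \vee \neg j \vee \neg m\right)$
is never true.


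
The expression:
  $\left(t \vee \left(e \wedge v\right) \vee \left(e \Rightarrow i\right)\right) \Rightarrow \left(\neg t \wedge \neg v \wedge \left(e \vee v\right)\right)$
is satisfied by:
  {e: True, v: False, t: False}


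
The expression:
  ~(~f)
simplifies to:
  f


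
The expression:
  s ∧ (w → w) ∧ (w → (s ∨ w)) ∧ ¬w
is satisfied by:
  {s: True, w: False}


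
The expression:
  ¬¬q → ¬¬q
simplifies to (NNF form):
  True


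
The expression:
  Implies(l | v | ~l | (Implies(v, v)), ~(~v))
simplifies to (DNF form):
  v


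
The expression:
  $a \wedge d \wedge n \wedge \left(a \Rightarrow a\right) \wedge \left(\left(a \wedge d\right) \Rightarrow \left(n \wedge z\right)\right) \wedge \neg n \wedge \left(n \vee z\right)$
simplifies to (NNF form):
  $\text{False}$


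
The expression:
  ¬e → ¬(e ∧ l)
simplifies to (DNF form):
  True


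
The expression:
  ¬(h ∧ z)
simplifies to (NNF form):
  ¬h ∨ ¬z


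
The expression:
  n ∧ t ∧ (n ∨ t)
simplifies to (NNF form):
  n ∧ t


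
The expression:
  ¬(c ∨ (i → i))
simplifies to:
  False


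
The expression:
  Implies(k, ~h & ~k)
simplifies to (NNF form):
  ~k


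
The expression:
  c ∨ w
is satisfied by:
  {c: True, w: True}
  {c: True, w: False}
  {w: True, c: False}


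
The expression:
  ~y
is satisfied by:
  {y: False}


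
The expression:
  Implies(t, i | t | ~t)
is always true.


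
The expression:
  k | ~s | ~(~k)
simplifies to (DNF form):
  k | ~s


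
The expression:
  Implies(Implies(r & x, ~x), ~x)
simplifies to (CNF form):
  r | ~x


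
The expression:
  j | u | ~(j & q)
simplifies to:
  True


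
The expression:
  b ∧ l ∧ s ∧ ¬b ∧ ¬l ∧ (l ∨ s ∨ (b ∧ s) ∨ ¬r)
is never true.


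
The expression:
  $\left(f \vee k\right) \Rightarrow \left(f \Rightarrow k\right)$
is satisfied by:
  {k: True, f: False}
  {f: False, k: False}
  {f: True, k: True}


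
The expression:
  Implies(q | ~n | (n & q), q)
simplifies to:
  n | q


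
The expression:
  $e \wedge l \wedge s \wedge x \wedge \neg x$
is never true.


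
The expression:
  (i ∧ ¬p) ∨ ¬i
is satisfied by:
  {p: False, i: False}
  {i: True, p: False}
  {p: True, i: False}


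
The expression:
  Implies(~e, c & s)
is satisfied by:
  {c: True, e: True, s: True}
  {c: True, e: True, s: False}
  {e: True, s: True, c: False}
  {e: True, s: False, c: False}
  {c: True, s: True, e: False}


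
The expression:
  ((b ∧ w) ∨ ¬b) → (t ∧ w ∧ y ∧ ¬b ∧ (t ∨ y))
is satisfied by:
  {b: True, y: True, t: True, w: False}
  {b: True, y: True, t: False, w: False}
  {b: True, t: True, y: False, w: False}
  {b: True, t: False, y: False, w: False}
  {w: True, y: True, t: True, b: False}


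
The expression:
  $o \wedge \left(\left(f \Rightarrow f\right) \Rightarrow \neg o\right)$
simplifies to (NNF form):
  $\text{False}$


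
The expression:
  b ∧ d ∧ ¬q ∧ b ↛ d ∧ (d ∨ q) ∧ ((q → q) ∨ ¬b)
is never true.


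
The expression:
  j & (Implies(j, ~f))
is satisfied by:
  {j: True, f: False}


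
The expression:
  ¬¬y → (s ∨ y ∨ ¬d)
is always true.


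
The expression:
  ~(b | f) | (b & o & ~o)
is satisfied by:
  {f: False, b: False}


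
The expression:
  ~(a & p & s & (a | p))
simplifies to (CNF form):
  ~a | ~p | ~s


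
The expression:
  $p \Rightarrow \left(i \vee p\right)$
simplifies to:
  $\text{True}$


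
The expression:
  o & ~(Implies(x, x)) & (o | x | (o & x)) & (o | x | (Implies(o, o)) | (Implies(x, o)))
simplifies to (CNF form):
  False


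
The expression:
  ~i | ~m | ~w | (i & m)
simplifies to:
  True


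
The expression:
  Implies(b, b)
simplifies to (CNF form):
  True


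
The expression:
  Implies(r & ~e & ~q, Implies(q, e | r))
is always true.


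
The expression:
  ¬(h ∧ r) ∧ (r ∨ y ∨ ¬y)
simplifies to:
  ¬h ∨ ¬r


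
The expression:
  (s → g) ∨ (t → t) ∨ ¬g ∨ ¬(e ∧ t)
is always true.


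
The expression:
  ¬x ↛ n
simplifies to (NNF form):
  n ∨ ¬x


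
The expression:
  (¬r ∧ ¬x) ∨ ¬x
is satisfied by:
  {x: False}


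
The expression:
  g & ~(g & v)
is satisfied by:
  {g: True, v: False}


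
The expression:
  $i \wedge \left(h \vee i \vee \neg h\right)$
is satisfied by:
  {i: True}


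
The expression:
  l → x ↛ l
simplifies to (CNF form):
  ¬l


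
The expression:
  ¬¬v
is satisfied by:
  {v: True}


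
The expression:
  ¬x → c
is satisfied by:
  {x: True, c: True}
  {x: True, c: False}
  {c: True, x: False}


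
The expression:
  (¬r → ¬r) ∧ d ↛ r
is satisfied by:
  {d: True, r: False}


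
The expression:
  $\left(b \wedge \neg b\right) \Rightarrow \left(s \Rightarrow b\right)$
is always true.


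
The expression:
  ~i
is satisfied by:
  {i: False}


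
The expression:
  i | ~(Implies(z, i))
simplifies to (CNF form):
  i | z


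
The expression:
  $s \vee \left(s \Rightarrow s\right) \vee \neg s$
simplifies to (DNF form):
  $\text{True}$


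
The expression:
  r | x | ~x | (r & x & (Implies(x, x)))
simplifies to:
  True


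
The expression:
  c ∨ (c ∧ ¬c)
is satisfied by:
  {c: True}


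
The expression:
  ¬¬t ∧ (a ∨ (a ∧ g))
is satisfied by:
  {t: True, a: True}


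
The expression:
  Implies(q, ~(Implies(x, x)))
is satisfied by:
  {q: False}


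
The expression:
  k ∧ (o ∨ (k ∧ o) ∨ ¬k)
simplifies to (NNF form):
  k ∧ o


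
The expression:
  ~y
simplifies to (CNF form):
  ~y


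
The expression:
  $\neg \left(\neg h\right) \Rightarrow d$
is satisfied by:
  {d: True, h: False}
  {h: False, d: False}
  {h: True, d: True}


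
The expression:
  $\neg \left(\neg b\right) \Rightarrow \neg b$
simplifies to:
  $\neg b$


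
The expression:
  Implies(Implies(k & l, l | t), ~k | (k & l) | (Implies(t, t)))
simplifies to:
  True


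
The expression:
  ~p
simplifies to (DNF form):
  ~p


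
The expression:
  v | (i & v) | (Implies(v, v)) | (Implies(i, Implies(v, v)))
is always true.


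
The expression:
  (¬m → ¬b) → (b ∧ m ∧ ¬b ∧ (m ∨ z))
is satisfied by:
  {b: True, m: False}


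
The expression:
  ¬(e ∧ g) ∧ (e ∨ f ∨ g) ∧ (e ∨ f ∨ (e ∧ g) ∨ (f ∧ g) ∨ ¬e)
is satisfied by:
  {f: True, e: False, g: False}
  {g: True, f: True, e: False}
  {g: True, f: False, e: False}
  {e: True, f: True, g: False}
  {e: True, f: False, g: False}


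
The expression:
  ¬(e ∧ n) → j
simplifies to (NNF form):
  j ∨ (e ∧ n)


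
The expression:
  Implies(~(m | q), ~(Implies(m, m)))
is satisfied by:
  {q: True, m: True}
  {q: True, m: False}
  {m: True, q: False}


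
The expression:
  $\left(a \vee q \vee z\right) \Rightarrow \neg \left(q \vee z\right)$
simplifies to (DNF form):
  $\neg q \wedge \neg z$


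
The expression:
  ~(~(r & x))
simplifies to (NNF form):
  r & x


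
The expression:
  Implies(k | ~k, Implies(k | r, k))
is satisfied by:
  {k: True, r: False}
  {r: False, k: False}
  {r: True, k: True}


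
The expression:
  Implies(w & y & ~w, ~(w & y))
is always true.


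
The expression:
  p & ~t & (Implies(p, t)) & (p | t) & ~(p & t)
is never true.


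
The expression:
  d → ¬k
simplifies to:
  ¬d ∨ ¬k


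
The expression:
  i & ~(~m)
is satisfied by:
  {m: True, i: True}


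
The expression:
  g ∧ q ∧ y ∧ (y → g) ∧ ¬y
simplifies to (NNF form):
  False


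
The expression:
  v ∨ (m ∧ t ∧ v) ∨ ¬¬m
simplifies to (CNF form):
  m ∨ v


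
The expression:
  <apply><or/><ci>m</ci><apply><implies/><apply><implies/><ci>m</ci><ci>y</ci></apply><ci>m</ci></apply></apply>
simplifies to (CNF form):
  <ci>m</ci>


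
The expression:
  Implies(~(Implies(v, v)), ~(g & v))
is always true.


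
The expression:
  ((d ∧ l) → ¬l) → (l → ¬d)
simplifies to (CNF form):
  True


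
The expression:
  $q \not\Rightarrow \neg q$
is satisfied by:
  {q: True}


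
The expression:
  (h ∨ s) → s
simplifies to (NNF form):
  s ∨ ¬h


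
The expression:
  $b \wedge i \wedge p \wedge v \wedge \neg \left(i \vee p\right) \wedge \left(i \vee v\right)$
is never true.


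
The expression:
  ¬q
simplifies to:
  ¬q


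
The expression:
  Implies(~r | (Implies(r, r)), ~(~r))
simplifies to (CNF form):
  r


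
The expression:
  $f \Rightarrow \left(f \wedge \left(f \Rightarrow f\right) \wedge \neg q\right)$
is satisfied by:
  {q: False, f: False}
  {f: True, q: False}
  {q: True, f: False}


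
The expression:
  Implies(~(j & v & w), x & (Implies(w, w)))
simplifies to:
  x | (j & v & w)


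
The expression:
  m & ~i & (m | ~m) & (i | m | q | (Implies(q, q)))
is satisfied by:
  {m: True, i: False}


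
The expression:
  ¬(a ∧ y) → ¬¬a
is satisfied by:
  {a: True}


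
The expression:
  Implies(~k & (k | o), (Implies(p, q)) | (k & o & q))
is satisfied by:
  {k: True, q: True, p: False, o: False}
  {k: True, p: False, o: False, q: False}
  {q: True, p: False, o: False, k: False}
  {q: False, p: False, o: False, k: False}
  {k: True, o: True, q: True, p: False}
  {k: True, o: True, q: False, p: False}
  {o: True, q: True, k: False, p: False}
  {o: True, k: False, p: False, q: False}
  {q: True, k: True, p: True, o: False}
  {k: True, p: True, q: False, o: False}
  {q: True, p: True, k: False, o: False}
  {p: True, k: False, o: False, q: False}
  {k: True, o: True, p: True, q: True}
  {k: True, o: True, p: True, q: False}
  {o: True, p: True, q: True, k: False}


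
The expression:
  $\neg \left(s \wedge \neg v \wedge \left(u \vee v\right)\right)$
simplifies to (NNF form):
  $v \vee \neg s \vee \neg u$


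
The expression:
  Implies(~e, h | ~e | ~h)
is always true.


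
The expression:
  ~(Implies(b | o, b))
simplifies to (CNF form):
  o & ~b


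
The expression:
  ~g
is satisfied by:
  {g: False}


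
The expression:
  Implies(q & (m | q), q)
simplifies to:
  True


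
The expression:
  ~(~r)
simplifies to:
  r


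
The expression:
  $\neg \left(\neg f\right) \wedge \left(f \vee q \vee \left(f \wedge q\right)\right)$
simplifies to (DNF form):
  $f$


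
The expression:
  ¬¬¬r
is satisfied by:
  {r: False}


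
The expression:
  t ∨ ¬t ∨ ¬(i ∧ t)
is always true.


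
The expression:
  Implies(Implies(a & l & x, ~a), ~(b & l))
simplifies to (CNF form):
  (a | ~b | ~l) & (x | ~b | ~l)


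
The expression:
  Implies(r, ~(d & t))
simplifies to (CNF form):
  ~d | ~r | ~t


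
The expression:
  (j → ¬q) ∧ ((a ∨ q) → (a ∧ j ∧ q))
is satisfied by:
  {q: False, a: False}


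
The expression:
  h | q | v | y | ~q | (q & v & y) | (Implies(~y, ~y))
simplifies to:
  True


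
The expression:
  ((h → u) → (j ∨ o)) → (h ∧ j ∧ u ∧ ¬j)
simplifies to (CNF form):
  ¬j ∧ ¬o ∧ (u ∨ ¬h)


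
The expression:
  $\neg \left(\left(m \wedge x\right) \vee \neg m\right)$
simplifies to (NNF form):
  $m \wedge \neg x$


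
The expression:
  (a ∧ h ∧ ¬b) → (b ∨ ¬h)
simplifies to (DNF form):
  b ∨ ¬a ∨ ¬h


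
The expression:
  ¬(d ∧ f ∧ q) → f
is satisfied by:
  {f: True}


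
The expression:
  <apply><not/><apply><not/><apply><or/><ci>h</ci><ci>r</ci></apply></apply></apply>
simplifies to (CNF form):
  <apply><or/><ci>h</ci><ci>r</ci></apply>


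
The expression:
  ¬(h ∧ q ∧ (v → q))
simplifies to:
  ¬h ∨ ¬q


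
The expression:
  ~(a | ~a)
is never true.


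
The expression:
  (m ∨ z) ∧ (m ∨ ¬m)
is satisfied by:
  {z: True, m: True}
  {z: True, m: False}
  {m: True, z: False}
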